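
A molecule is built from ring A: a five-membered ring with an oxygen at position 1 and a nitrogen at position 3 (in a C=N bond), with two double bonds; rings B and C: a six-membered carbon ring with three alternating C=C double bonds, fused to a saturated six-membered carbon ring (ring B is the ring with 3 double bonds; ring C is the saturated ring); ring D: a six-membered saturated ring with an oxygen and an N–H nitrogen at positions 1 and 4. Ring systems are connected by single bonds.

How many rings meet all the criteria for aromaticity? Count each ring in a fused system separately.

Ring A is planar and fully conjugated; 2 ring double bonds (4 π electrons) plus a heteroatom lone pair (2) give 6 π electrons. That satisfies 4n+2 with n=1, so ring A is aromatic (oxazole).
Ring B is fully conjugated (every ring atom contributes a p orbital); 3 ring double bonds give 6 π electrons. 6 = 4(1)+2, so ring B is aromatic (benzene ring).
Ring C has four sp³ carbons, so it is not fully conjugated — not aromatic (cyclohexane ring).
Ring D has only sp³ atoms, so it is not fully conjugated — not aromatic (morpholine).
Aromatic: A, B. Total: 2.

2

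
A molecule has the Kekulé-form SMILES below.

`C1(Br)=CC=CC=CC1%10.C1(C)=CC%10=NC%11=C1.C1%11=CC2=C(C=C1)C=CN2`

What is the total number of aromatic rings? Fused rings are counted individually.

The SMILES encodes a seven-membered carbon ring with three C=C double bonds and one sp³ carbon; a six-membered ring of five carbons and one nitrogen with three alternating double bonds; a six-membered carbon ring with three alternating C=C double bonds, fused to a five-membered ring containing one N–H nitrogen and two C=C double bonds.
The 7-membered ring has one sp³ carbon, so it is not fully conjugated — not aromatic (cycloheptatriene).
The 6-membered ring with one nitrogen is planar and fully conjugated; 3 ring double bonds give 6 π electrons. That satisfies 4n+2 with n=1, so it is aromatic (pyridine).
The fused 6/5-membered bicyclic (with one N–H) is a single π system with 9 sp² atoms and 10 π electrons from ring double bonds plus a heteroatom lone pair. 10 = 4(2)+2, so the system is aromatic and both rings count as aromatic (indole).
3 of the 4 rings are aromatic. Total: 3.

3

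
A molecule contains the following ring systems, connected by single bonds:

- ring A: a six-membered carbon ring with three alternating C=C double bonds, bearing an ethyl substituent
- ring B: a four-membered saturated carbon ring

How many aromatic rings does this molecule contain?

Ring A has a continuous p-orbital overlap around the ring; 3 ring double bonds give 6 π electrons. That satisfies 4n+2 with n=1, so ring A is aromatic (benzene).
Ring B has only sp³ atoms, so it is not fully conjugated — not aromatic (cyclobutane).
Aromatic: A. Total: 1.

1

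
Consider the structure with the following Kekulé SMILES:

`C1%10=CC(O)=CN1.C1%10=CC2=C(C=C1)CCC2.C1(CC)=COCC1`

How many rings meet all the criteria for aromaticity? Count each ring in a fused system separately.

The SMILES encodes a five-membered ring of four carbons and one nitrogen bearing a hydrogen, with two C=C double bonds; a six-membered carbon ring with three alternating C=C double bonds, fused to a saturated five-membered carbon ring; a five-membered ring of four carbons and one oxygen, with one C=C double bond and two sp³ carbons.
The 5-membered ring with one N–H is fully conjugated (every ring atom contributes a p orbital); 2 ring double bonds (4 π electrons) plus a heteroatom lone pair (2) give 6 π electrons. That satisfies 4n+2 with n=1, so it is aromatic (pyrrole).
The 6-membered ring is fully conjugated (every ring atom contributes a p orbital); 3 ring double bonds give 6 π electrons. That satisfies 4n+2 with n=1, so it is aromatic (benzene ring).
The 5-membered ring has three sp³ carbons, so it is not fully conjugated — not aromatic (cyclopentane ring).
The 5-membered ring with one oxygen has two sp³ carbons, so it is not fully conjugated — not aromatic (2,3-dihydrofuran).
2 of the 4 rings are aromatic. Total: 2.

2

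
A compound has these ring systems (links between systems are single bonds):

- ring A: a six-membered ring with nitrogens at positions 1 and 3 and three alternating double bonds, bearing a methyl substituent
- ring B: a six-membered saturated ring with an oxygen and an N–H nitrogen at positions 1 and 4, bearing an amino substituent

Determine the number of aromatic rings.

1

Ring A is planar and fully conjugated; 3 ring double bonds give 6 π electrons. 6 = 4(1)+2, so ring A is aromatic (pyrimidine).
Ring B has only sp³ atoms, so it is not fully conjugated — not aromatic (morpholine).
Aromatic: A. Total: 1.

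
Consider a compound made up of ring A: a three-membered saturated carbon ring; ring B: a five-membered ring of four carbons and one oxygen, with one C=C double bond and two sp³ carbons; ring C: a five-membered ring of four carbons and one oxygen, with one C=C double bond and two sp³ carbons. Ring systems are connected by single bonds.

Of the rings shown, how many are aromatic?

0

Ring A has only sp³ atoms, so it is not fully conjugated — not aromatic (cyclopropane).
Ring B has two sp³ carbons, so it is not fully conjugated — not aromatic (2,3-dihydrofuran).
Ring C has two sp³ carbons, so it is not fully conjugated — not aromatic (2,3-dihydrofuran).
No ring is aromatic. Total: 0.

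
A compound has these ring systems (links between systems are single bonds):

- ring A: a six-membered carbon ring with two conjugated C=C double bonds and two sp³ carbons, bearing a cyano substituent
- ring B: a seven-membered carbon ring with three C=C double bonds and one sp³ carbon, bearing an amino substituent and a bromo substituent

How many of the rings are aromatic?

0

Ring A has two sp³ carbons, so it is not fully conjugated — not aromatic (1,3-cyclohexadiene).
Ring B has one sp³ carbon, so it is not fully conjugated — not aromatic (cycloheptatriene).
No ring is aromatic. Total: 0.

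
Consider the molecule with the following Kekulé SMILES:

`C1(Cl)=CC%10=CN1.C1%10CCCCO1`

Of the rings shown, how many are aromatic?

The SMILES encodes a five-membered ring of four carbons and one nitrogen bearing a hydrogen, with two C=C double bonds; a six-membered saturated ring of five carbons and one oxygen.
The 5-membered ring with one N–H has a continuous p-orbital overlap around the ring; 2 ring double bonds (4 π electrons) plus a heteroatom lone pair (2) give 6 π electrons. Since 6 = 4n+2 (n=1), it is aromatic (pyrrole).
The 6-membered ring with one oxygen has only sp³ atoms, so it is not fully conjugated — not aromatic (tetrahydropyran).
1 of the 2 rings is aromatic. Total: 1.

1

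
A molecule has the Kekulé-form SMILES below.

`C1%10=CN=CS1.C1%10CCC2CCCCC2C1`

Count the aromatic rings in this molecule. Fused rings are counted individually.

1

The SMILES encodes a five-membered ring with a sulfur at position 1 and a nitrogen at position 3 (in a C=N bond), with two double bonds; two fused six-membered saturated carbon rings.
The 5-membered ring with one sulfur and one =N– is planar and fully conjugated; 2 ring double bonds (4 π electrons) plus a heteroatom lone pair (2) give 6 π electrons. That satisfies 4n+2 with n=1, so it is aromatic (thiazole).
The 6-membered ring has only sp³ atoms, so it is not fully conjugated — not aromatic (cyclohexane ring).
The second 6-membered ring has only sp³ atoms, so it is not fully conjugated — not aromatic (cyclohexane ring).
1 of the 3 rings is aromatic. Total: 1.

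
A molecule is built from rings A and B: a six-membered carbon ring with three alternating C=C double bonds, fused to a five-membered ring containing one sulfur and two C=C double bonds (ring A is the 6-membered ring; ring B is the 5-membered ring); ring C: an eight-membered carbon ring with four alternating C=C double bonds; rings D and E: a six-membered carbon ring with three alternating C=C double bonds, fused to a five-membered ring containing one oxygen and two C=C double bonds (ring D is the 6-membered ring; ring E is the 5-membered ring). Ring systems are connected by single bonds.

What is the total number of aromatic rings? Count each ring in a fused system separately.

4

Rings A and B form a fused bicyclic system (with one sulfur) with 9 sp² atoms and 10 π electrons from ring double bonds plus a heteroatom lone pair. 10 = 4(2)+2, so the system is aromatic and both rings count as aromatic (benzothiophene).
Ring C has only sp² ring atoms; a planar conformation would have a fully conjugated π system of 8 electrons. But 8 = 4(2), which is 4n not 4n+2, so ring C is not aromatic (cyclooctatetraene) — cyclooctatetraene distorts into a non-planar tub to avoid antiaromaticity.
Rings D and E form a fused bicyclic system (with one oxygen) with 9 sp² atoms and 10 π electrons from ring double bonds plus a heteroatom lone pair. 10 = 4(2)+2, so the system is aromatic and both rings count as aromatic (benzofuran).
Aromatic: A, B, D, E. Total: 4.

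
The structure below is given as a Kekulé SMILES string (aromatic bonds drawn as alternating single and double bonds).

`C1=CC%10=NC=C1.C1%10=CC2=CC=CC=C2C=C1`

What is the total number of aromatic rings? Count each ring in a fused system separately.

The SMILES encodes a six-membered ring of five carbons and one nitrogen with three alternating double bonds; two fused six-membered carbon rings, each with three alternating C=C double bonds.
The 6-membered ring with one nitrogen is planar and fully conjugated; 3 ring double bonds give 6 π electrons. 6 = 4(1)+2, so it is aromatic (pyridine).
The fused 6/6-membered bicyclic is a single π system with 10 sp² atoms and 10 π electrons from ring double bonds. 10 = 4(2)+2, so the system is aromatic and both rings count as aromatic (naphthalene).
3 of the 3 rings are aromatic. Total: 3.

3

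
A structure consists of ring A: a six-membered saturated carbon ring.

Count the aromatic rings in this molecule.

Ring A has only sp³ atoms, so it is not fully conjugated — not aromatic (cyclohexane).

0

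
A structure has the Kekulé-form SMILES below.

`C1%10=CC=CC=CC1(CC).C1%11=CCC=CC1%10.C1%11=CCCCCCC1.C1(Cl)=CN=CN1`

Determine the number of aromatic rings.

1

The SMILES encodes a seven-membered carbon ring with three C=C double bonds and one sp³ carbon; a six-membered carbon ring with two isolated C=C double bonds and two sp³ carbons; an eight-membered carbon ring with one C=C double bond; a five-membered ring with nitrogens at positions 1 and 3 (one bearing H, one in a C=N bond) and two double bonds.
The 7-membered ring has one sp³ carbon, so it is not fully conjugated — not aromatic (cycloheptatriene).
The 6-membered ring has two sp³ carbons, so it is not fully conjugated — not aromatic (1,4-cyclohexadiene).
The 8-membered ring has six sp³ carbons, so it is not fully conjugated — not aromatic (cyclooctene).
The 5-membered ring with two nitrogens (one N–H, one =N–) is fully conjugated (every ring atom contributes a p orbital); 2 ring double bonds (4 π electrons) plus a heteroatom lone pair (2) give 6 π electrons. Since 6 = 4n+2 (n=1), it is aromatic (imidazole).
1 of the 4 rings is aromatic. Total: 1.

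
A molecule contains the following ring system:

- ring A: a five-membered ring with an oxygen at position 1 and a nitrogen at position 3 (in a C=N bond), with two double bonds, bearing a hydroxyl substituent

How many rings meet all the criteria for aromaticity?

1

Ring A is fully conjugated (every ring atom contributes a p orbital); 2 ring double bonds (4 π electrons) plus a heteroatom lone pair (2) give 6 π electrons. That satisfies 4n+2 with n=1, so ring A is aromatic (oxazole).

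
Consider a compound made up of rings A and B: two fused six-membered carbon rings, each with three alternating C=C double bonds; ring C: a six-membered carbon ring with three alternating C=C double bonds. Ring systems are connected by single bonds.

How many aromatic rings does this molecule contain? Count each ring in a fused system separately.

Rings A and B form a fused bicyclic system with 10 sp² atoms and 10 π electrons from ring double bonds. 10 = 4(2)+2, so the system is aromatic and both rings count as aromatic (naphthalene).
Ring C has a continuous p-orbital overlap around the ring; 3 ring double bonds give 6 π electrons. Since 6 = 4n+2 (n=1), ring C is aromatic (benzene).
Aromatic: A, B, C. Total: 3.

3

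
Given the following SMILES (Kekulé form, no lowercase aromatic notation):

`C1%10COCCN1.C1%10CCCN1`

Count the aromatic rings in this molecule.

The SMILES encodes a six-membered saturated ring with an oxygen and an N–H nitrogen at positions 1 and 4; a five-membered saturated ring of four carbons and one N–H nitrogen.
The 6-membered ring with one oxygen and one N–H (1,4) has only sp³ atoms, so it is not fully conjugated — not aromatic (morpholine).
The 5-membered ring with one N–H has only sp³ atoms, so it is not fully conjugated — not aromatic (pyrrolidine).
None of the rings are aromatic. Total: 0.

0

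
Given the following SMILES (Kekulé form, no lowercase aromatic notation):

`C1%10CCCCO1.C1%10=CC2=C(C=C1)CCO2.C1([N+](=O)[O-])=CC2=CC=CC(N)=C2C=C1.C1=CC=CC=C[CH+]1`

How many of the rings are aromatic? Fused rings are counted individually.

4

The SMILES encodes a six-membered saturated ring of five carbons and one oxygen; a six-membered carbon ring with three alternating C=C double bonds, fused to a five-membered ring containing one oxygen and two sp³ carbons; two fused six-membered carbon rings, each with three alternating C=C double bonds; a seven-membered all-carbon ring bearing a positive charge on one carbon, with three C=C double bonds.
The 6-membered ring with one oxygen has only sp³ atoms, so it is not fully conjugated — not aromatic (tetrahydropyran).
The 6-membered ring is planar and fully conjugated; 3 ring double bonds give 6 π electrons. Since 6 = 4n+2 (n=1), it is aromatic (benzene ring).
The 5-membered ring with one oxygen has two sp³ carbons, so it is not fully conjugated — not aromatic (oxolane ring).
The fused 6/6-membered bicyclic is a single π system with 10 sp² atoms and 10 π electrons from ring double bonds. 10 = 4(2)+2, so the system is aromatic and both rings count as aromatic (naphthalene).
The 7-membered ring has a continuous p-orbital overlap around the ring; 3 ring double bonds (6 π electrons) plus the carbocation's empty p orbital (0, but keeps the ring conjugated) give 6 π electrons. That satisfies 4n+2 with n=1, so it is aromatic (tropylium cation).
4 of the 6 rings are aromatic. Total: 4.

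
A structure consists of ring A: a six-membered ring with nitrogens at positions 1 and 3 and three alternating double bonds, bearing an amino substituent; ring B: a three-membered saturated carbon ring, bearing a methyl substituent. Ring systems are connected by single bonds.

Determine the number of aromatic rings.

1

Ring A is planar and fully conjugated; 3 ring double bonds give 6 π electrons. Since 6 = 4n+2 (n=1), ring A is aromatic (pyrimidine).
Ring B has only sp³ atoms, so it is not fully conjugated — not aromatic (cyclopropane).
Aromatic: A. Total: 1.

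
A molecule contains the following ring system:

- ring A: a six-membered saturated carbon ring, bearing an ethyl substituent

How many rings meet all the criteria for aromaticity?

0

Ring A has only sp³ atoms, so it is not fully conjugated — not aromatic (cyclohexane).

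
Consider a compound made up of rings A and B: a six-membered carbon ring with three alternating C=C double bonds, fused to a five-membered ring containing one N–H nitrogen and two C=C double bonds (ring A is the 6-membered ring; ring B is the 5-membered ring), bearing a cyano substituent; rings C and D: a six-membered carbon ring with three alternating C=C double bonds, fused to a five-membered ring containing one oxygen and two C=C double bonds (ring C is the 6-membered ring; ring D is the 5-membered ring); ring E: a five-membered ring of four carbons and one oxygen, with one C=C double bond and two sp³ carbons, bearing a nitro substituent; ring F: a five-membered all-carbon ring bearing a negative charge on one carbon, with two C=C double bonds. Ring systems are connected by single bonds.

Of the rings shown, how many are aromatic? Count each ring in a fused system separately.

Rings A and B form a fused bicyclic system (with one N–H) with 9 sp² atoms and 10 π electrons from ring double bonds plus a heteroatom lone pair. 10 = 4(2)+2, so the system is aromatic and both rings count as aromatic (indole).
Rings C and D form a fused bicyclic system (with one oxygen) with 9 sp² atoms and 10 π electrons from ring double bonds plus a heteroatom lone pair. 10 = 4(2)+2, so the system is aromatic and both rings count as aromatic (benzofuran).
Ring E has two sp³ carbons, so it is not fully conjugated — not aromatic (2,3-dihydrofuran).
Ring F has a continuous p-orbital overlap around the ring; 2 ring double bonds (4 π electrons) plus the carbanion lone pair (2) give 6 π electrons. That satisfies 4n+2 with n=1, so ring F is aromatic (cyclopentadienyl anion).
Aromatic: A, B, C, D, F. Total: 5.

5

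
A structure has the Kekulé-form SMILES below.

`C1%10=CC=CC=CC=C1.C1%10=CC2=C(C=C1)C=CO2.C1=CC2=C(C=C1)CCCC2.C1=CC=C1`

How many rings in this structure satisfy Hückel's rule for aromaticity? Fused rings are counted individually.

3

The SMILES encodes an eight-membered carbon ring with four alternating C=C double bonds; a six-membered carbon ring with three alternating C=C double bonds, fused to a five-membered ring containing one oxygen and two C=C double bonds; a six-membered carbon ring with three alternating C=C double bonds, fused to a saturated six-membered carbon ring; a four-membered carbon ring with two alternating C=C double bonds.
The 8-membered ring has only sp² ring atoms; a planar conformation would have a fully conjugated π system of 8 electrons. But 8 = 4(2), which is 4n not 4n+2, so it is not aromatic (cyclooctatetraene) — cyclooctatetraene distorts into a non-planar tub to avoid antiaromaticity.
The fused 6/5-membered bicyclic (with one oxygen) is a single π system with 9 sp² atoms and 10 π electrons from ring double bonds plus a heteroatom lone pair. 10 = 4(2)+2, so the system is aromatic and both rings count as aromatic (benzofuran).
The 6-membered ring is planar and fully conjugated; 3 ring double bonds give 6 π electrons. Since 6 = 4n+2 (n=1), it is aromatic (benzene ring).
The second 6-membered ring has four sp³ carbons, so it is not fully conjugated — not aromatic (cyclohexane ring).
The 4-membered ring has only sp² ring atoms; a planar conformation would have a fully conjugated π system of 4 electrons. But 4 = 4(1), which is 4n not 4n+2, so it is not aromatic (cyclobutadiene) — cyclobutadiene is antiaromatic and distorts to a rectangle.
3 of the 6 rings are aromatic. Total: 3.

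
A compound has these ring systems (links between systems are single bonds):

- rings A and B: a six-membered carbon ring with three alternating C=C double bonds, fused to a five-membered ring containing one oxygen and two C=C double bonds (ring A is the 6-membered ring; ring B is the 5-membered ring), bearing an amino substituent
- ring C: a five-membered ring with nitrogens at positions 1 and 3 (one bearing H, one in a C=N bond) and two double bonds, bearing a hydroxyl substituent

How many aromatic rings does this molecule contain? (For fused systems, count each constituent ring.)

Rings A and B form a fused bicyclic system (with one oxygen) with 9 sp² atoms and 10 π electrons from ring double bonds plus a heteroatom lone pair. 10 = 4(2)+2, so the system is aromatic and both rings count as aromatic (benzofuran).
Ring C has a continuous p-orbital overlap around the ring; 2 ring double bonds (4 π electrons) plus a heteroatom lone pair (2) give 6 π electrons. That satisfies 4n+2 with n=1, so ring C is aromatic (imidazole).
Aromatic: A, B, C. Total: 3.

3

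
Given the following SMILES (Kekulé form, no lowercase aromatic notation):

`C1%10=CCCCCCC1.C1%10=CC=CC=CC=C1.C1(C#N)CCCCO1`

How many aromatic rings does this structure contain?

The SMILES encodes an eight-membered carbon ring with one C=C double bond; an eight-membered carbon ring with four alternating C=C double bonds; a six-membered saturated ring of five carbons and one oxygen.
The 8-membered ring has six sp³ carbons, so it is not fully conjugated — not aromatic (cyclooctene).
The second 8-membered ring has only sp² ring atoms; a planar conformation would have a fully conjugated π system of 8 electrons. But 8 = 4(2), which is 4n not 4n+2, so it is not aromatic (cyclooctatetraene) — cyclooctatetraene distorts into a non-planar tub to avoid antiaromaticity.
The 6-membered ring with one oxygen has only sp³ atoms, so it is not fully conjugated — not aromatic (tetrahydropyran).
None of the rings are aromatic. Total: 0.

0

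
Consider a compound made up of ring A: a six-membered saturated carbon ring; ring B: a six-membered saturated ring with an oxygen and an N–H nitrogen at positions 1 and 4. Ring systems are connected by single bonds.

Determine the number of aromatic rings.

Ring A has only sp³ atoms, so it is not fully conjugated — not aromatic (cyclohexane).
Ring B has only sp³ atoms, so it is not fully conjugated — not aromatic (morpholine).
No ring is aromatic. Total: 0.

0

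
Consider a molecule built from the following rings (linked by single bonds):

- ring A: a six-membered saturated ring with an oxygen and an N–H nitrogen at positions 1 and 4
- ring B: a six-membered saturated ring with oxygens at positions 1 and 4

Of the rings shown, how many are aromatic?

0

Ring A has only sp³ atoms, so it is not fully conjugated — not aromatic (morpholine).
Ring B has only sp³ atoms, so it is not fully conjugated — not aromatic (1,4-dioxane).
No ring is aromatic. Total: 0.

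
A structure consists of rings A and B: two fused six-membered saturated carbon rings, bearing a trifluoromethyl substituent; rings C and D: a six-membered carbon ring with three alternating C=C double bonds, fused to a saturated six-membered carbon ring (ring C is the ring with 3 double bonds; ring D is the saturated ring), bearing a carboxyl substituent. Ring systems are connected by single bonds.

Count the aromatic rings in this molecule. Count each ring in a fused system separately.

Ring A has only sp³ atoms, so it is not fully conjugated — not aromatic (cyclohexane ring).
Ring B has only sp³ atoms, so it is not fully conjugated — not aromatic (cyclohexane ring).
Ring C is planar and fully conjugated; 3 ring double bonds give 6 π electrons. 6 = 4(1)+2, so ring C is aromatic (benzene ring).
Ring D has four sp³ carbons, so it is not fully conjugated — not aromatic (cyclohexane ring).
Aromatic: C. Total: 1.

1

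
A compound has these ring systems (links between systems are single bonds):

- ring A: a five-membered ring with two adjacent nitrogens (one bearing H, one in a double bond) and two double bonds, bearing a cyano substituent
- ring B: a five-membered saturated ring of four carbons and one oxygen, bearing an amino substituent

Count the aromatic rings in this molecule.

1

Ring A is planar and fully conjugated; 2 ring double bonds (4 π electrons) plus a heteroatom lone pair (2) give 6 π electrons. 6 = 4(1)+2, so ring A is aromatic (pyrazole).
Ring B has only sp³ atoms, so it is not fully conjugated — not aromatic (tetrahydrofuran).
Aromatic: A. Total: 1.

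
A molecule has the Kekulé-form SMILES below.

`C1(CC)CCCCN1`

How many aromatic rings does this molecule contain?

The SMILES encodes a six-membered saturated ring of five carbons and one N–H nitrogen.
The 6-membered ring with one N–H has only sp³ atoms, so it is not fully conjugated — not aromatic (piperidine).

0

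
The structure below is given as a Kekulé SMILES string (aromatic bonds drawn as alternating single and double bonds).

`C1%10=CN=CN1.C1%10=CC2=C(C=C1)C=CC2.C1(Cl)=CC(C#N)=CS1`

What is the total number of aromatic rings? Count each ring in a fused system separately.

The SMILES encodes a five-membered ring with nitrogens at positions 1 and 3 (one bearing H, one in a C=N bond) and two double bonds; a six-membered carbon ring with three alternating C=C double bonds, fused to a five-membered carbon ring containing one C=C double bond and one sp³ carbon; a five-membered ring of four carbons and one sulfur, with two C=C double bonds.
The 5-membered ring with two nitrogens (one N–H, one =N–) is fully conjugated (every ring atom contributes a p orbital); 2 ring double bonds (4 π electrons) plus a heteroatom lone pair (2) give 6 π electrons. 6 = 4(1)+2, so it is aromatic (imidazole).
The 6-membered ring is planar and fully conjugated; 3 ring double bonds give 6 π electrons. 6 = 4(1)+2, so it is aromatic (benzene ring).
The 5-membered ring has one sp³ carbon, so it is not fully conjugated — not aromatic (cyclopentene ring).
The 5-membered ring with one sulfur has a continuous p-orbital overlap around the ring; 2 ring double bonds (4 π electrons) plus a heteroatom lone pair (2) give 6 π electrons. Since 6 = 4n+2 (n=1), it is aromatic (thiophene).
3 of the 4 rings are aromatic. Total: 3.

3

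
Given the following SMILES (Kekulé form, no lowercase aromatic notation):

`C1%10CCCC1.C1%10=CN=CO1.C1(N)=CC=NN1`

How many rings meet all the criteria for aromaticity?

2

The SMILES encodes a five-membered saturated carbon ring; a five-membered ring with an oxygen at position 1 and a nitrogen at position 3 (in a C=N bond), with two double bonds; a five-membered ring with two adjacent nitrogens (one bearing H, one in a double bond) and two double bonds.
The 5-membered ring has only sp³ atoms, so it is not fully conjugated — not aromatic (cyclopentane).
The 5-membered ring with one oxygen and one =N– has a continuous p-orbital overlap around the ring; 2 ring double bonds (4 π electrons) plus a heteroatom lone pair (2) give 6 π electrons. 6 = 4(1)+2, so it is aromatic (oxazole).
The 5-membered ring with two adjacent nitrogens (one N–H, one =N–) is fully conjugated (every ring atom contributes a p orbital); 2 ring double bonds (4 π electrons) plus a heteroatom lone pair (2) give 6 π electrons. That satisfies 4n+2 with n=1, so it is aromatic (pyrazole).
2 of the 3 rings are aromatic. Total: 2.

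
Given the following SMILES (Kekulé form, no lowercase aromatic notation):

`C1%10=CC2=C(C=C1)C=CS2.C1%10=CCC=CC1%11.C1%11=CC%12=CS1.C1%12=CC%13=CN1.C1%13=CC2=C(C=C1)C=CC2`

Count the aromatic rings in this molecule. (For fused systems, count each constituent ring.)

5

The SMILES encodes a six-membered carbon ring with three alternating C=C double bonds, fused to a five-membered ring containing one sulfur and two C=C double bonds; a six-membered carbon ring with two isolated C=C double bonds and two sp³ carbons; a five-membered ring of four carbons and one sulfur, with two C=C double bonds; a five-membered ring of four carbons and one nitrogen bearing a hydrogen, with two C=C double bonds; a six-membered carbon ring with three alternating C=C double bonds, fused to a five-membered carbon ring containing one C=C double bond and one sp³ carbon.
The fused 6/5-membered bicyclic (with one sulfur) is a single π system with 9 sp² atoms and 10 π electrons from ring double bonds plus a heteroatom lone pair. 10 = 4(2)+2, so the system is aromatic and both rings count as aromatic (benzothiophene).
The 6-membered ring has two sp³ carbons, so it is not fully conjugated — not aromatic (1,4-cyclohexadiene).
The 5-membered ring with one sulfur is fully conjugated (every ring atom contributes a p orbital); 2 ring double bonds (4 π electrons) plus a heteroatom lone pair (2) give 6 π electrons. Since 6 = 4n+2 (n=1), it is aromatic (thiophene).
The 5-membered ring with one N–H has a continuous p-orbital overlap around the ring; 2 ring double bonds (4 π electrons) plus a heteroatom lone pair (2) give 6 π electrons. 6 = 4(1)+2, so it is aromatic (pyrrole).
The second 6-membered ring is planar and fully conjugated; 3 ring double bonds give 6 π electrons. Since 6 = 4n+2 (n=1), it is aromatic (benzene ring).
The 5-membered ring has one sp³ carbon, so it is not fully conjugated — not aromatic (cyclopentene ring).
5 of the 7 rings are aromatic. Total: 5.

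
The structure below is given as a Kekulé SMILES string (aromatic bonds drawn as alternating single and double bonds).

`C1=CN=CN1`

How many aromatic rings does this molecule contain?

The SMILES encodes a five-membered ring with nitrogens at positions 1 and 3 (one bearing H, one in a C=N bond) and two double bonds.
The 5-membered ring with two nitrogens (one N–H, one =N–) is planar and fully conjugated; 2 ring double bonds (4 π electrons) plus a heteroatom lone pair (2) give 6 π electrons. That satisfies 4n+2 with n=1, so it is aromatic (imidazole).

1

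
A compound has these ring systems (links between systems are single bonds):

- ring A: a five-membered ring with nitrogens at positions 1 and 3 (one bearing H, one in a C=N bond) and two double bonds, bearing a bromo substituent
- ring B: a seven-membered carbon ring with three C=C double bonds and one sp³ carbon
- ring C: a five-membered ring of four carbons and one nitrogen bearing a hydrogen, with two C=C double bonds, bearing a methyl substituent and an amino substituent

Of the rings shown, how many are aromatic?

2

Ring A is fully conjugated (every ring atom contributes a p orbital); 2 ring double bonds (4 π electrons) plus a heteroatom lone pair (2) give 6 π electrons. 6 = 4(1)+2, so ring A is aromatic (imidazole).
Ring B has one sp³ carbon, so it is not fully conjugated — not aromatic (cycloheptatriene).
Ring C has a continuous p-orbital overlap around the ring; 2 ring double bonds (4 π electrons) plus a heteroatom lone pair (2) give 6 π electrons. That satisfies 4n+2 with n=1, so ring C is aromatic (pyrrole).
Aromatic: A, C. Total: 2.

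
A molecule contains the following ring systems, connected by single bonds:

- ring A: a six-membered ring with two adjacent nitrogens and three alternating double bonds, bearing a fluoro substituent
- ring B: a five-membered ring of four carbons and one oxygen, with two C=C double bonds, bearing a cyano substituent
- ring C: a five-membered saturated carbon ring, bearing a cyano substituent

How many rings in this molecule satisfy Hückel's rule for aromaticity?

Ring A is planar and fully conjugated; 3 ring double bonds give 6 π electrons. That satisfies 4n+2 with n=1, so ring A is aromatic (pyridazine).
Ring B is fully conjugated (every ring atom contributes a p orbital); 2 ring double bonds (4 π electrons) plus a heteroatom lone pair (2) give 6 π electrons. Since 6 = 4n+2 (n=1), ring B is aromatic (furan).
Ring C has only sp³ atoms, so it is not fully conjugated — not aromatic (cyclopentane).
Aromatic: A, B. Total: 2.

2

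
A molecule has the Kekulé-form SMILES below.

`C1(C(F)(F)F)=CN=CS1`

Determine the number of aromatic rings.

1

The SMILES encodes a five-membered ring with a sulfur at position 1 and a nitrogen at position 3 (in a C=N bond), with two double bonds.
The 5-membered ring with one sulfur and one =N– is planar and fully conjugated; 2 ring double bonds (4 π electrons) plus a heteroatom lone pair (2) give 6 π electrons. That satisfies 4n+2 with n=1, so it is aromatic (thiazole).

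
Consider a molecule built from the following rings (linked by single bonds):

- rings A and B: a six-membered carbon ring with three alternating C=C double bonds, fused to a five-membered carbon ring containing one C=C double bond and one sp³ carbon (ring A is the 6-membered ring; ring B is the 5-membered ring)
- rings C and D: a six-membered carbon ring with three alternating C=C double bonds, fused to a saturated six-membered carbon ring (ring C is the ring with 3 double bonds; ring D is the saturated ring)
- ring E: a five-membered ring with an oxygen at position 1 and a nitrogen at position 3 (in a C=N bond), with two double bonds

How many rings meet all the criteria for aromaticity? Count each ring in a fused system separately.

3

Ring A is planar and fully conjugated; 3 ring double bonds give 6 π electrons. That satisfies 4n+2 with n=1, so ring A is aromatic (benzene ring).
Ring B has one sp³ carbon, so it is not fully conjugated — not aromatic (cyclopentene ring).
Ring C has a continuous p-orbital overlap around the ring; 3 ring double bonds give 6 π electrons. Since 6 = 4n+2 (n=1), ring C is aromatic (benzene ring).
Ring D has four sp³ carbons, so it is not fully conjugated — not aromatic (cyclohexane ring).
Ring E has a continuous p-orbital overlap around the ring; 2 ring double bonds (4 π electrons) plus a heteroatom lone pair (2) give 6 π electrons. Since 6 = 4n+2 (n=1), ring E is aromatic (oxazole).
Aromatic: A, C, E. Total: 3.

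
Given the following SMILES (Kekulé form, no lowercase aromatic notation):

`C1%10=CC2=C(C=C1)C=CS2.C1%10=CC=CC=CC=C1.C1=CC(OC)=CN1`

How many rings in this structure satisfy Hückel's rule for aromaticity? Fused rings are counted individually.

The SMILES encodes a six-membered carbon ring with three alternating C=C double bonds, fused to a five-membered ring containing one sulfur and two C=C double bonds; an eight-membered carbon ring with four alternating C=C double bonds; a five-membered ring of four carbons and one nitrogen bearing a hydrogen, with two C=C double bonds.
The fused 6/5-membered bicyclic (with one sulfur) is a single π system with 9 sp² atoms and 10 π electrons from ring double bonds plus a heteroatom lone pair. 10 = 4(2)+2, so the system is aromatic and both rings count as aromatic (benzothiophene).
The 8-membered ring has only sp² ring atoms; a planar conformation would have a fully conjugated π system of 8 electrons. But 8 = 4(2), which is 4n not 4n+2, so it is not aromatic (cyclooctatetraene) — cyclooctatetraene distorts into a non-planar tub to avoid antiaromaticity.
The 5-membered ring with one N–H is planar and fully conjugated; 2 ring double bonds (4 π electrons) plus a heteroatom lone pair (2) give 6 π electrons. That satisfies 4n+2 with n=1, so it is aromatic (pyrrole).
3 of the 4 rings are aromatic. Total: 3.

3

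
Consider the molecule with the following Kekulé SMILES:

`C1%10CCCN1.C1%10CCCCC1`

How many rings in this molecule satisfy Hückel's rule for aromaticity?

The SMILES encodes a five-membered saturated ring of four carbons and one N–H nitrogen; a six-membered saturated carbon ring.
The 5-membered ring with one N–H has only sp³ atoms, so it is not fully conjugated — not aromatic (pyrrolidine).
The 6-membered ring has only sp³ atoms, so it is not fully conjugated — not aromatic (cyclohexane).
None of the rings are aromatic. Total: 0.

0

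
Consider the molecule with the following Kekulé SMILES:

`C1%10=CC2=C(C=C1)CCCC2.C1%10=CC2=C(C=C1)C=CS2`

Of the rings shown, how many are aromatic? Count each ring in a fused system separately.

3

The SMILES encodes a six-membered carbon ring with three alternating C=C double bonds, fused to a saturated six-membered carbon ring; a six-membered carbon ring with three alternating C=C double bonds, fused to a five-membered ring containing one sulfur and two C=C double bonds.
The 6-membered ring is fully conjugated (every ring atom contributes a p orbital); 3 ring double bonds give 6 π electrons. That satisfies 4n+2 with n=1, so it is aromatic (benzene ring).
The second 6-membered ring has four sp³ carbons, so it is not fully conjugated — not aromatic (cyclohexane ring).
The fused 6/5-membered bicyclic (with one sulfur) is a single π system with 9 sp² atoms and 10 π electrons from ring double bonds plus a heteroatom lone pair. 10 = 4(2)+2, so the system is aromatic and both rings count as aromatic (benzothiophene).
3 of the 4 rings are aromatic. Total: 3.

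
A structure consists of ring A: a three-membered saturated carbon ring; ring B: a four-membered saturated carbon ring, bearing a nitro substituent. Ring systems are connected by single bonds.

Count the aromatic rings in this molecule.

0

Ring A has only sp³ atoms, so it is not fully conjugated — not aromatic (cyclopropane).
Ring B has only sp³ atoms, so it is not fully conjugated — not aromatic (cyclobutane).
No ring is aromatic. Total: 0.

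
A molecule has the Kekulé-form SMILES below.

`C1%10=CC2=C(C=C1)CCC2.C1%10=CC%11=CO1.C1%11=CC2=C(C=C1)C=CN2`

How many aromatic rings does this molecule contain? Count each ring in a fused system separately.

The SMILES encodes a six-membered carbon ring with three alternating C=C double bonds, fused to a saturated five-membered carbon ring; a five-membered ring of four carbons and one oxygen, with two C=C double bonds; a six-membered carbon ring with three alternating C=C double bonds, fused to a five-membered ring containing one N–H nitrogen and two C=C double bonds.
The 6-membered ring is fully conjugated (every ring atom contributes a p orbital); 3 ring double bonds give 6 π electrons. Since 6 = 4n+2 (n=1), it is aromatic (benzene ring).
The 5-membered ring has three sp³ carbons, so it is not fully conjugated — not aromatic (cyclopentane ring).
The 5-membered ring with one oxygen is fully conjugated (every ring atom contributes a p orbital); 2 ring double bonds (4 π electrons) plus a heteroatom lone pair (2) give 6 π electrons. 6 = 4(1)+2, so it is aromatic (furan).
The fused 6/5-membered bicyclic (with one N–H) is a single π system with 9 sp² atoms and 10 π electrons from ring double bonds plus a heteroatom lone pair. 10 = 4(2)+2, so the system is aromatic and both rings count as aromatic (indole).
4 of the 5 rings are aromatic. Total: 4.

4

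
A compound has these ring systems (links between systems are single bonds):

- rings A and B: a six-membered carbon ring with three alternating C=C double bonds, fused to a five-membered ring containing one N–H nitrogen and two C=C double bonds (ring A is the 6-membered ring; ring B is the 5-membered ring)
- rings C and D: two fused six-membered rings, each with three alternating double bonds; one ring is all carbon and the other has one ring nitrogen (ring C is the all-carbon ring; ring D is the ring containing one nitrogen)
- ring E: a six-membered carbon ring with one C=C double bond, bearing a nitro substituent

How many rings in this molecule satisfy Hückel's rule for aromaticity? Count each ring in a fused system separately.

4

Rings A and B form a fused bicyclic system (with one N–H) with 9 sp² atoms and 10 π electrons from ring double bonds plus a heteroatom lone pair. 10 = 4(2)+2, so the system is aromatic and both rings count as aromatic (indole).
Rings C and D form a fused bicyclic system (with one nitrogen) with 10 sp² atoms and 10 π electrons from ring double bonds. 10 = 4(2)+2, so the system is aromatic and both rings count as aromatic (quinoline).
Ring E has four sp³ carbons, so it is not fully conjugated — not aromatic (cyclohexene).
Aromatic: A, B, C, D. Total: 4.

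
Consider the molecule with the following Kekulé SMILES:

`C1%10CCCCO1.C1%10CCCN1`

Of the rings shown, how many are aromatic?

The SMILES encodes a six-membered saturated ring of five carbons and one oxygen; a five-membered saturated ring of four carbons and one N–H nitrogen.
The 6-membered ring with one oxygen has only sp³ atoms, so it is not fully conjugated — not aromatic (tetrahydropyran).
The 5-membered ring with one N–H has only sp³ atoms, so it is not fully conjugated — not aromatic (pyrrolidine).
None of the rings are aromatic. Total: 0.

0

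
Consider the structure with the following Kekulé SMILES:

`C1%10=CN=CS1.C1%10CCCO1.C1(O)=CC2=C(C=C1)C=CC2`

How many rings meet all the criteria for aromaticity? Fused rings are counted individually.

The SMILES encodes a five-membered ring with a sulfur at position 1 and a nitrogen at position 3 (in a C=N bond), with two double bonds; a five-membered saturated ring of four carbons and one oxygen; a six-membered carbon ring with three alternating C=C double bonds, fused to a five-membered carbon ring containing one C=C double bond and one sp³ carbon.
The 5-membered ring with one sulfur and one =N– has a continuous p-orbital overlap around the ring; 2 ring double bonds (4 π electrons) plus a heteroatom lone pair (2) give 6 π electrons. That satisfies 4n+2 with n=1, so it is aromatic (thiazole).
The 5-membered ring with one oxygen has only sp³ atoms, so it is not fully conjugated — not aromatic (tetrahydrofuran).
The 6-membered ring is fully conjugated (every ring atom contributes a p orbital); 3 ring double bonds give 6 π electrons. 6 = 4(1)+2, so it is aromatic (benzene ring).
The 5-membered ring has one sp³ carbon, so it is not fully conjugated — not aromatic (cyclopentene ring).
2 of the 4 rings are aromatic. Total: 2.

2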